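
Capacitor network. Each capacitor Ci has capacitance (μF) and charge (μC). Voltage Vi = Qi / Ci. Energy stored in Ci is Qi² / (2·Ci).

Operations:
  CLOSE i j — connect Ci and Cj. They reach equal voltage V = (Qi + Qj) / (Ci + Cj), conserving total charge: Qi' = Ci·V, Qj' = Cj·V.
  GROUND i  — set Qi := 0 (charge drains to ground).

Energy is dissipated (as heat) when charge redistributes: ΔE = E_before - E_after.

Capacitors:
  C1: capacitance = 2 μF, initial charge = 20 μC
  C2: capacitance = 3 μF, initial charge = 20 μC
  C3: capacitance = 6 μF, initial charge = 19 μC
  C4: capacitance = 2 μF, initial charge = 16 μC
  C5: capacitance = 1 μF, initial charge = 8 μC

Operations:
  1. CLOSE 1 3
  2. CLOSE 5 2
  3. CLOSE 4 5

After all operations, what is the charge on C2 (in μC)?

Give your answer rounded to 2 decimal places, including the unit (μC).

Initial: C1(2μF, Q=20μC, V=10.00V), C2(3μF, Q=20μC, V=6.67V), C3(6μF, Q=19μC, V=3.17V), C4(2μF, Q=16μC, V=8.00V), C5(1μF, Q=8μC, V=8.00V)
Op 1: CLOSE 1-3: Q_total=39.00, C_total=8.00, V=4.88; Q1=9.75, Q3=29.25; dissipated=35.021
Op 2: CLOSE 5-2: Q_total=28.00, C_total=4.00, V=7.00; Q5=7.00, Q2=21.00; dissipated=0.667
Op 3: CLOSE 4-5: Q_total=23.00, C_total=3.00, V=7.67; Q4=15.33, Q5=7.67; dissipated=0.333
Final charges: Q1=9.75, Q2=21.00, Q3=29.25, Q4=15.33, Q5=7.67

Answer: 21.00 μC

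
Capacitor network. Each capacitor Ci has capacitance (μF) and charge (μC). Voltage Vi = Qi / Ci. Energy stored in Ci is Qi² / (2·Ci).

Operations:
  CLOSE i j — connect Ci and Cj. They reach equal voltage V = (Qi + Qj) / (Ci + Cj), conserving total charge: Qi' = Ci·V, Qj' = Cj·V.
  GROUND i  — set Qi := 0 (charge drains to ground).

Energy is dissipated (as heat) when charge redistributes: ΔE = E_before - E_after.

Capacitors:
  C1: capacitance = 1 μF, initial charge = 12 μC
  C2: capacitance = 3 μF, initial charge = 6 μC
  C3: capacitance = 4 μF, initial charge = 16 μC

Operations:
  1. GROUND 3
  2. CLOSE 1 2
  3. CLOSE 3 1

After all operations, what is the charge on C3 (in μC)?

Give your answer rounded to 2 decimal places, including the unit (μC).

Answer: 3.60 μC

Derivation:
Initial: C1(1μF, Q=12μC, V=12.00V), C2(3μF, Q=6μC, V=2.00V), C3(4μF, Q=16μC, V=4.00V)
Op 1: GROUND 3: Q3=0; energy lost=32.000
Op 2: CLOSE 1-2: Q_total=18.00, C_total=4.00, V=4.50; Q1=4.50, Q2=13.50; dissipated=37.500
Op 3: CLOSE 3-1: Q_total=4.50, C_total=5.00, V=0.90; Q3=3.60, Q1=0.90; dissipated=8.100
Final charges: Q1=0.90, Q2=13.50, Q3=3.60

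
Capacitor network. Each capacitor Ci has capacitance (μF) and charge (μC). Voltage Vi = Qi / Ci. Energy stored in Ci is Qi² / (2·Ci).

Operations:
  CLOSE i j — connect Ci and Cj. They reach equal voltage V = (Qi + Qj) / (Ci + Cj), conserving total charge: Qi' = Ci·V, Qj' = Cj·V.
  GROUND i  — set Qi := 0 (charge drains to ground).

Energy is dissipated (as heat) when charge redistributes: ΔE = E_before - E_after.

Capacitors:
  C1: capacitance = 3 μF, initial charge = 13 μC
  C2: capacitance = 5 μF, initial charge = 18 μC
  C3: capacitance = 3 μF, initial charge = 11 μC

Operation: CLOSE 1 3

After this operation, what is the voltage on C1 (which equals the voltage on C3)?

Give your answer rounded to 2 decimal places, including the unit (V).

Answer: 4.00 V

Derivation:
Initial: C1(3μF, Q=13μC, V=4.33V), C2(5μF, Q=18μC, V=3.60V), C3(3μF, Q=11μC, V=3.67V)
Op 1: CLOSE 1-3: Q_total=24.00, C_total=6.00, V=4.00; Q1=12.00, Q3=12.00; dissipated=0.333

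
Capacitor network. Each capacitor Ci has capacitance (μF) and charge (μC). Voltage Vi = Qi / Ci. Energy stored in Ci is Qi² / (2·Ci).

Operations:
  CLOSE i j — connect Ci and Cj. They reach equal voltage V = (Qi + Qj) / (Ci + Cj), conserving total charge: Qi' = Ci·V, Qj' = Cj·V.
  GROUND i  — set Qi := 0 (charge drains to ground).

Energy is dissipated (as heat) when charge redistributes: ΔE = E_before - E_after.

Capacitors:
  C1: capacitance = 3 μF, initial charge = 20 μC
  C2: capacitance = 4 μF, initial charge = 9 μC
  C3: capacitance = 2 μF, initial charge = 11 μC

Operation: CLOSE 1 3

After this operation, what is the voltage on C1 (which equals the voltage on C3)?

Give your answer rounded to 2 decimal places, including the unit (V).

Initial: C1(3μF, Q=20μC, V=6.67V), C2(4μF, Q=9μC, V=2.25V), C3(2μF, Q=11μC, V=5.50V)
Op 1: CLOSE 1-3: Q_total=31.00, C_total=5.00, V=6.20; Q1=18.60, Q3=12.40; dissipated=0.817

Answer: 6.20 V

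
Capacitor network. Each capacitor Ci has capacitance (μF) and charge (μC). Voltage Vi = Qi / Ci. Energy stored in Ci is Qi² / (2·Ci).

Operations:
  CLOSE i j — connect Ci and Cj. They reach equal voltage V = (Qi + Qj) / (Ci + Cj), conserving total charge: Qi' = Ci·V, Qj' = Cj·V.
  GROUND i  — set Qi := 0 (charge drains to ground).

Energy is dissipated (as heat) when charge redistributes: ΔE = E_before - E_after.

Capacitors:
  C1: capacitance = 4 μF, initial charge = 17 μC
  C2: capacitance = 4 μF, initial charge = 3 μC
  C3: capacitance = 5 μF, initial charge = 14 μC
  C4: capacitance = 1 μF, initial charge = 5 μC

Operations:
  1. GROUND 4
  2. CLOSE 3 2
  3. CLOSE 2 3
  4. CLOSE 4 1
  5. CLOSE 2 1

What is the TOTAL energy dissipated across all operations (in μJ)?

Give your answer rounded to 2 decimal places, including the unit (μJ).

Initial: C1(4μF, Q=17μC, V=4.25V), C2(4μF, Q=3μC, V=0.75V), C3(5μF, Q=14μC, V=2.80V), C4(1μF, Q=5μC, V=5.00V)
Op 1: GROUND 4: Q4=0; energy lost=12.500
Op 2: CLOSE 3-2: Q_total=17.00, C_total=9.00, V=1.89; Q3=9.44, Q2=7.56; dissipated=4.669
Op 3: CLOSE 2-3: Q_total=17.00, C_total=9.00, V=1.89; Q2=7.56, Q3=9.44; dissipated=0.000
Op 4: CLOSE 4-1: Q_total=17.00, C_total=5.00, V=3.40; Q4=3.40, Q1=13.60; dissipated=7.225
Op 5: CLOSE 2-1: Q_total=21.16, C_total=8.00, V=2.64; Q2=10.58, Q1=10.58; dissipated=2.283
Total dissipated: 26.678 μJ

Answer: 26.68 μJ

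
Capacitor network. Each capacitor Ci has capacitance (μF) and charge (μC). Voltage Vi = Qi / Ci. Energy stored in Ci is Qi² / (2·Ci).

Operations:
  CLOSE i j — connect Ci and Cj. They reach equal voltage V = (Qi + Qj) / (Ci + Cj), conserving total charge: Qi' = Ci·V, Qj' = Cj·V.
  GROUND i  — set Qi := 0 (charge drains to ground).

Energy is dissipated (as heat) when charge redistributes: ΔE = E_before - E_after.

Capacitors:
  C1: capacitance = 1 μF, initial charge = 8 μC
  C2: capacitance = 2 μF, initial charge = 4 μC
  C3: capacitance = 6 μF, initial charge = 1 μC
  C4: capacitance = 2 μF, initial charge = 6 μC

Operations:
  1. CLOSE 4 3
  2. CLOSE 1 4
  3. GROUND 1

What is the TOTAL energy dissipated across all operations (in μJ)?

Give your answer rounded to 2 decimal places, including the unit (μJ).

Answer: 28.22 μJ

Derivation:
Initial: C1(1μF, Q=8μC, V=8.00V), C2(2μF, Q=4μC, V=2.00V), C3(6μF, Q=1μC, V=0.17V), C4(2μF, Q=6μC, V=3.00V)
Op 1: CLOSE 4-3: Q_total=7.00, C_total=8.00, V=0.88; Q4=1.75, Q3=5.25; dissipated=6.021
Op 2: CLOSE 1-4: Q_total=9.75, C_total=3.00, V=3.25; Q1=3.25, Q4=6.50; dissipated=16.922
Op 3: GROUND 1: Q1=0; energy lost=5.281
Total dissipated: 28.224 μJ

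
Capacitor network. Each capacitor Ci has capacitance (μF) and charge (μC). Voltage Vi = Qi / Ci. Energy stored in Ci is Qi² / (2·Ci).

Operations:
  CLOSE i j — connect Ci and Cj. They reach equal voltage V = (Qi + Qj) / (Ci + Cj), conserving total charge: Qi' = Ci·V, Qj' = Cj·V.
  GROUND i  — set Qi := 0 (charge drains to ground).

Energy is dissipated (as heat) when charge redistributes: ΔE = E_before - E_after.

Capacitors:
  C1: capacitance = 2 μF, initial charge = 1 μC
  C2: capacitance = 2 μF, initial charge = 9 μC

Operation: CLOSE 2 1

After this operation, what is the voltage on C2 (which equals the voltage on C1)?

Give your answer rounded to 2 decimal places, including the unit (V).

Initial: C1(2μF, Q=1μC, V=0.50V), C2(2μF, Q=9μC, V=4.50V)
Op 1: CLOSE 2-1: Q_total=10.00, C_total=4.00, V=2.50; Q2=5.00, Q1=5.00; dissipated=8.000

Answer: 2.50 V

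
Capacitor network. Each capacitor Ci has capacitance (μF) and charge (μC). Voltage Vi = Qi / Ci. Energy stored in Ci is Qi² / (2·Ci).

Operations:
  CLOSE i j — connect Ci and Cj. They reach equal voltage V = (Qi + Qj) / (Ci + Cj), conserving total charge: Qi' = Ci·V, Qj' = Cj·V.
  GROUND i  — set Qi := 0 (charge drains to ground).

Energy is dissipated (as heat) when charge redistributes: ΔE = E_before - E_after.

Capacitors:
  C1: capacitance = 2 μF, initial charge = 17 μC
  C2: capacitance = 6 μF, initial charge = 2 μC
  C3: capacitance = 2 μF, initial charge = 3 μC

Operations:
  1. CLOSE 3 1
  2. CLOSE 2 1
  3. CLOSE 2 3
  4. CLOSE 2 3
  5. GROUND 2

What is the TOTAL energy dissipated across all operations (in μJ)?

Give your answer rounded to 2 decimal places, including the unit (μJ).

Answer: 66.94 μJ

Derivation:
Initial: C1(2μF, Q=17μC, V=8.50V), C2(6μF, Q=2μC, V=0.33V), C3(2μF, Q=3μC, V=1.50V)
Op 1: CLOSE 3-1: Q_total=20.00, C_total=4.00, V=5.00; Q3=10.00, Q1=10.00; dissipated=24.500
Op 2: CLOSE 2-1: Q_total=12.00, C_total=8.00, V=1.50; Q2=9.00, Q1=3.00; dissipated=16.333
Op 3: CLOSE 2-3: Q_total=19.00, C_total=8.00, V=2.38; Q2=14.25, Q3=4.75; dissipated=9.188
Op 4: CLOSE 2-3: Q_total=19.00, C_total=8.00, V=2.38; Q2=14.25, Q3=4.75; dissipated=0.000
Op 5: GROUND 2: Q2=0; energy lost=16.922
Total dissipated: 66.943 μJ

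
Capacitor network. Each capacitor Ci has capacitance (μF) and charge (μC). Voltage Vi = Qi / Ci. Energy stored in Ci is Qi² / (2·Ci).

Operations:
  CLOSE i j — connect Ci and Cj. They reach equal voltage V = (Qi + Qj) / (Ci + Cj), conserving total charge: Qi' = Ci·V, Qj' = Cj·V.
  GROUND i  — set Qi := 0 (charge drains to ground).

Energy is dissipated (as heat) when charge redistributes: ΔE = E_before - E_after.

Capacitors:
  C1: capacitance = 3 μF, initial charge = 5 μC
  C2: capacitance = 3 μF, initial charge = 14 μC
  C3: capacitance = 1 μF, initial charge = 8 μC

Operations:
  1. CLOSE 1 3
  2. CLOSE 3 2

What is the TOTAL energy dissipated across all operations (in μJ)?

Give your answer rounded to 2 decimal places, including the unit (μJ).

Answer: 15.79 μJ

Derivation:
Initial: C1(3μF, Q=5μC, V=1.67V), C2(3μF, Q=14μC, V=4.67V), C3(1μF, Q=8μC, V=8.00V)
Op 1: CLOSE 1-3: Q_total=13.00, C_total=4.00, V=3.25; Q1=9.75, Q3=3.25; dissipated=15.042
Op 2: CLOSE 3-2: Q_total=17.25, C_total=4.00, V=4.31; Q3=4.31, Q2=12.94; dissipated=0.753
Total dissipated: 15.794 μJ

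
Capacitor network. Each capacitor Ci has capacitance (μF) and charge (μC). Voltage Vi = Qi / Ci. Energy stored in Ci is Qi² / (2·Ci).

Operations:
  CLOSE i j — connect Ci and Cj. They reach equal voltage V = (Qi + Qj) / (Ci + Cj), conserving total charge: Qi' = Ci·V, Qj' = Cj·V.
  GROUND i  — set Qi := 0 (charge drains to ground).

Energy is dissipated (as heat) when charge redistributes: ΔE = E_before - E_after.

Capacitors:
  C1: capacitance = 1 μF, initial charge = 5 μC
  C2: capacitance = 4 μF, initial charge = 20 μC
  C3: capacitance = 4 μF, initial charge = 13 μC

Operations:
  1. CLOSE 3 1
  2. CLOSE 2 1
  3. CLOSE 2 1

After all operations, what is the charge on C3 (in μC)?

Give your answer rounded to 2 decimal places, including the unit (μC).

Initial: C1(1μF, Q=5μC, V=5.00V), C2(4μF, Q=20μC, V=5.00V), C3(4μF, Q=13μC, V=3.25V)
Op 1: CLOSE 3-1: Q_total=18.00, C_total=5.00, V=3.60; Q3=14.40, Q1=3.60; dissipated=1.225
Op 2: CLOSE 2-1: Q_total=23.60, C_total=5.00, V=4.72; Q2=18.88, Q1=4.72; dissipated=0.784
Op 3: CLOSE 2-1: Q_total=23.60, C_total=5.00, V=4.72; Q2=18.88, Q1=4.72; dissipated=0.000
Final charges: Q1=4.72, Q2=18.88, Q3=14.40

Answer: 14.40 μC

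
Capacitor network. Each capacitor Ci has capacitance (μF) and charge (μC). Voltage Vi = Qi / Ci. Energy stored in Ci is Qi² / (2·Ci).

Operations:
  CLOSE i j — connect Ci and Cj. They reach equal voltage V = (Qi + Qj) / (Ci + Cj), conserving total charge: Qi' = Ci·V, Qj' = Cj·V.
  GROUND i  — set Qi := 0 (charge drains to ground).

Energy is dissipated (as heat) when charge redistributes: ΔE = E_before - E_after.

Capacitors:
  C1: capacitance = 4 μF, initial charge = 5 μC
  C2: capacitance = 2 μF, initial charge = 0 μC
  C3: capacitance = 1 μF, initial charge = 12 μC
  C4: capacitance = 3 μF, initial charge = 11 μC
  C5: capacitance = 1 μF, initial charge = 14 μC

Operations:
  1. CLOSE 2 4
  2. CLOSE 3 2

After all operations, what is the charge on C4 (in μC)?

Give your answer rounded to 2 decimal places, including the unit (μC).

Initial: C1(4μF, Q=5μC, V=1.25V), C2(2μF, Q=0μC, V=0.00V), C3(1μF, Q=12μC, V=12.00V), C4(3μF, Q=11μC, V=3.67V), C5(1μF, Q=14μC, V=14.00V)
Op 1: CLOSE 2-4: Q_total=11.00, C_total=5.00, V=2.20; Q2=4.40, Q4=6.60; dissipated=8.067
Op 2: CLOSE 3-2: Q_total=16.40, C_total=3.00, V=5.47; Q3=5.47, Q2=10.93; dissipated=32.013
Final charges: Q1=5.00, Q2=10.93, Q3=5.47, Q4=6.60, Q5=14.00

Answer: 6.60 μC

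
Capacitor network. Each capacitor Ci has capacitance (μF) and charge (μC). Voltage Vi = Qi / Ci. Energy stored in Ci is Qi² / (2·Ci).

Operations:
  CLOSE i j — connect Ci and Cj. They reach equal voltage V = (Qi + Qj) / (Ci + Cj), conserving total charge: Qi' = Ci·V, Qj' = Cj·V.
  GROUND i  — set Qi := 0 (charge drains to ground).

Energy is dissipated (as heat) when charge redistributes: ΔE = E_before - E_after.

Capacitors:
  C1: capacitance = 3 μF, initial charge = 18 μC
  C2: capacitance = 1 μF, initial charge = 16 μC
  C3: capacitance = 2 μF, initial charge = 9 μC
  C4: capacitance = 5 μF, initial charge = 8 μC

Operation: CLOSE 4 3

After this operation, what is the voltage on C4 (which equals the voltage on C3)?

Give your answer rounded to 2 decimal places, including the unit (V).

Answer: 2.43 V

Derivation:
Initial: C1(3μF, Q=18μC, V=6.00V), C2(1μF, Q=16μC, V=16.00V), C3(2μF, Q=9μC, V=4.50V), C4(5μF, Q=8μC, V=1.60V)
Op 1: CLOSE 4-3: Q_total=17.00, C_total=7.00, V=2.43; Q4=12.14, Q3=4.86; dissipated=6.007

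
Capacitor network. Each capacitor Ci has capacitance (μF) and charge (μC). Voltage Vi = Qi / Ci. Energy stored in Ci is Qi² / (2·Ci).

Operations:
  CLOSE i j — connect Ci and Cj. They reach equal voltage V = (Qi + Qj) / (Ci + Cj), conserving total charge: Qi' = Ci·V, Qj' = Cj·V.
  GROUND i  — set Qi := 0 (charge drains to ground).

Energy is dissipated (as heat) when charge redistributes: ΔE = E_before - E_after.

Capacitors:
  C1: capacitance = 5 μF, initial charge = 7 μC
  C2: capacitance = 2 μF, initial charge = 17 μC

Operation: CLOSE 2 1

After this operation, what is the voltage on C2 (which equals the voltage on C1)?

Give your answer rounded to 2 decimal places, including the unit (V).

Answer: 3.43 V

Derivation:
Initial: C1(5μF, Q=7μC, V=1.40V), C2(2μF, Q=17μC, V=8.50V)
Op 1: CLOSE 2-1: Q_total=24.00, C_total=7.00, V=3.43; Q2=6.86, Q1=17.14; dissipated=36.007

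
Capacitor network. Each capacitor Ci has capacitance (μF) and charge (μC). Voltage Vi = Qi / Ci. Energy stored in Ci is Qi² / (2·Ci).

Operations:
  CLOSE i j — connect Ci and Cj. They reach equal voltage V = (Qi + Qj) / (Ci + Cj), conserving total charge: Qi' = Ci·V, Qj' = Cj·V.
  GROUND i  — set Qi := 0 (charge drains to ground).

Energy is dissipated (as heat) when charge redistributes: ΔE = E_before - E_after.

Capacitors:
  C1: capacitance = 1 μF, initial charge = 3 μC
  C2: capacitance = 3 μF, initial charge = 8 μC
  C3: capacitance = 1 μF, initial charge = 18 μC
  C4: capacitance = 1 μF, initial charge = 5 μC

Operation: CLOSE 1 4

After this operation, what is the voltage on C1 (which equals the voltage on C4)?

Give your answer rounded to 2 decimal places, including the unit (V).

Initial: C1(1μF, Q=3μC, V=3.00V), C2(3μF, Q=8μC, V=2.67V), C3(1μF, Q=18μC, V=18.00V), C4(1μF, Q=5μC, V=5.00V)
Op 1: CLOSE 1-4: Q_total=8.00, C_total=2.00, V=4.00; Q1=4.00, Q4=4.00; dissipated=1.000

Answer: 4.00 V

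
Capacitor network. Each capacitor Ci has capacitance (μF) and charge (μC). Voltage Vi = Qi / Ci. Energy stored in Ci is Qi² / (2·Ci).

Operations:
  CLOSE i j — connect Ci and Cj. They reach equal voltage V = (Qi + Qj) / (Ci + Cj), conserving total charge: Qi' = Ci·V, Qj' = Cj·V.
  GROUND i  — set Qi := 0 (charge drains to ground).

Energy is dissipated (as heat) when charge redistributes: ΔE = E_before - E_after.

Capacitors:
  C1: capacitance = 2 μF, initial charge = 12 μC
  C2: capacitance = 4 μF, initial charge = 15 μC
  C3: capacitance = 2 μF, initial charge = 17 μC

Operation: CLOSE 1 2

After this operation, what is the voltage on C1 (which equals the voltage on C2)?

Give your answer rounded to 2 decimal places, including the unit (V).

Initial: C1(2μF, Q=12μC, V=6.00V), C2(4μF, Q=15μC, V=3.75V), C3(2μF, Q=17μC, V=8.50V)
Op 1: CLOSE 1-2: Q_total=27.00, C_total=6.00, V=4.50; Q1=9.00, Q2=18.00; dissipated=3.375

Answer: 4.50 V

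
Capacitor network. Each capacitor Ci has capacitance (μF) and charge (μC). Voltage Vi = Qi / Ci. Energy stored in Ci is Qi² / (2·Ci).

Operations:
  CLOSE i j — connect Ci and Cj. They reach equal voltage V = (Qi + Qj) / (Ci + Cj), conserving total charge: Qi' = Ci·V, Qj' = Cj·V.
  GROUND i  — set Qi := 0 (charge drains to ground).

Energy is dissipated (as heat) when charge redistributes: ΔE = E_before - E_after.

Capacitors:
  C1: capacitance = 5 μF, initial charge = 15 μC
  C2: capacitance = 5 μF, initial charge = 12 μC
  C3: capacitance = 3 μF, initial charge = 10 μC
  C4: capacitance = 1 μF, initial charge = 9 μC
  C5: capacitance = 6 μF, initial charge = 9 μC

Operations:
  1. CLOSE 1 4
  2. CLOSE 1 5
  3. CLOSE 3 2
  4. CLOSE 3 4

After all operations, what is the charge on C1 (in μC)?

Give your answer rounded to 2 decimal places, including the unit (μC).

Answer: 13.18 μC

Derivation:
Initial: C1(5μF, Q=15μC, V=3.00V), C2(5μF, Q=12μC, V=2.40V), C3(3μF, Q=10μC, V=3.33V), C4(1μF, Q=9μC, V=9.00V), C5(6μF, Q=9μC, V=1.50V)
Op 1: CLOSE 1-4: Q_total=24.00, C_total=6.00, V=4.00; Q1=20.00, Q4=4.00; dissipated=15.000
Op 2: CLOSE 1-5: Q_total=29.00, C_total=11.00, V=2.64; Q1=13.18, Q5=15.82; dissipated=8.523
Op 3: CLOSE 3-2: Q_total=22.00, C_total=8.00, V=2.75; Q3=8.25, Q2=13.75; dissipated=0.817
Op 4: CLOSE 3-4: Q_total=12.25, C_total=4.00, V=3.06; Q3=9.19, Q4=3.06; dissipated=0.586
Final charges: Q1=13.18, Q2=13.75, Q3=9.19, Q4=3.06, Q5=15.82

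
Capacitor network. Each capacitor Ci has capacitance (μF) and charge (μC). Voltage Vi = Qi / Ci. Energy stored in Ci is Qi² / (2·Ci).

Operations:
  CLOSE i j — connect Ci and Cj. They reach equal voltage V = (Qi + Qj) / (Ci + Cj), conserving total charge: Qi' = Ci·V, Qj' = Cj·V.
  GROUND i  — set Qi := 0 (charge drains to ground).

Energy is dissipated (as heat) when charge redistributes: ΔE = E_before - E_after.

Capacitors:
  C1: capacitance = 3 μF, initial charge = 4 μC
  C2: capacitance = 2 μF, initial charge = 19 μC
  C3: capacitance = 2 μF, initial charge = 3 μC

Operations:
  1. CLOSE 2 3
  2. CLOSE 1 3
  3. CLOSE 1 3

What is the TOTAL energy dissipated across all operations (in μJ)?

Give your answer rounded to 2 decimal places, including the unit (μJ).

Answer: 42.42 μJ

Derivation:
Initial: C1(3μF, Q=4μC, V=1.33V), C2(2μF, Q=19μC, V=9.50V), C3(2μF, Q=3μC, V=1.50V)
Op 1: CLOSE 2-3: Q_total=22.00, C_total=4.00, V=5.50; Q2=11.00, Q3=11.00; dissipated=32.000
Op 2: CLOSE 1-3: Q_total=15.00, C_total=5.00, V=3.00; Q1=9.00, Q3=6.00; dissipated=10.417
Op 3: CLOSE 1-3: Q_total=15.00, C_total=5.00, V=3.00; Q1=9.00, Q3=6.00; dissipated=0.000
Total dissipated: 42.417 μJ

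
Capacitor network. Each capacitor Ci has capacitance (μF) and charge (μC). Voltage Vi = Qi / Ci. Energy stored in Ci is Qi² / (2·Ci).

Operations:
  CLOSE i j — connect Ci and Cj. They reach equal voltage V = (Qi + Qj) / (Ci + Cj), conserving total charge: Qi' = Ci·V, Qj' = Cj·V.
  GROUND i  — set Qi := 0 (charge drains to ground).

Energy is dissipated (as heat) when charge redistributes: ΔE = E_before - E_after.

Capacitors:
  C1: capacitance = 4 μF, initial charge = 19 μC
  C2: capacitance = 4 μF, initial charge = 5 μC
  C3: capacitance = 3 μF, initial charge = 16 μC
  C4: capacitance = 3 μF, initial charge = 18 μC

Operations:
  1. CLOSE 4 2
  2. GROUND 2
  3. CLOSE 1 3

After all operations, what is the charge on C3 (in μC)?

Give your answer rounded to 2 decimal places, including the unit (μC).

Answer: 15.00 μC

Derivation:
Initial: C1(4μF, Q=19μC, V=4.75V), C2(4μF, Q=5μC, V=1.25V), C3(3μF, Q=16μC, V=5.33V), C4(3μF, Q=18μC, V=6.00V)
Op 1: CLOSE 4-2: Q_total=23.00, C_total=7.00, V=3.29; Q4=9.86, Q2=13.14; dissipated=19.339
Op 2: GROUND 2: Q2=0; energy lost=21.592
Op 3: CLOSE 1-3: Q_total=35.00, C_total=7.00, V=5.00; Q1=20.00, Q3=15.00; dissipated=0.292
Final charges: Q1=20.00, Q2=0.00, Q3=15.00, Q4=9.86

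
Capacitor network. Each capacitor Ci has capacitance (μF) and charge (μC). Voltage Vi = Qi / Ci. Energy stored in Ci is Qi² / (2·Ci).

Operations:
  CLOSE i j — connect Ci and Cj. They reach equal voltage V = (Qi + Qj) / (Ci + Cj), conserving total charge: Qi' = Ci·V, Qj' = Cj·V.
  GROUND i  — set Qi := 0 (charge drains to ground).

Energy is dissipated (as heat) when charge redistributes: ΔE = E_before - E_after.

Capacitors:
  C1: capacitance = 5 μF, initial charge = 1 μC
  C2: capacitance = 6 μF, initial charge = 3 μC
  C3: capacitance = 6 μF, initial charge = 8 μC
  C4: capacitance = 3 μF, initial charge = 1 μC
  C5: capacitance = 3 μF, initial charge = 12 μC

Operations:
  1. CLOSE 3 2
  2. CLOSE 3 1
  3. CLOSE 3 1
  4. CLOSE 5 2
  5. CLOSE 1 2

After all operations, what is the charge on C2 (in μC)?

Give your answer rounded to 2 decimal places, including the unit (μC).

Answer: 7.98 μC

Derivation:
Initial: C1(5μF, Q=1μC, V=0.20V), C2(6μF, Q=3μC, V=0.50V), C3(6μF, Q=8μC, V=1.33V), C4(3μF, Q=1μC, V=0.33V), C5(3μF, Q=12μC, V=4.00V)
Op 1: CLOSE 3-2: Q_total=11.00, C_total=12.00, V=0.92; Q3=5.50, Q2=5.50; dissipated=1.042
Op 2: CLOSE 3-1: Q_total=6.50, C_total=11.00, V=0.59; Q3=3.55, Q1=2.95; dissipated=0.700
Op 3: CLOSE 3-1: Q_total=6.50, C_total=11.00, V=0.59; Q3=3.55, Q1=2.95; dissipated=0.000
Op 4: CLOSE 5-2: Q_total=17.50, C_total=9.00, V=1.94; Q5=5.83, Q2=11.67; dissipated=9.507
Op 5: CLOSE 1-2: Q_total=14.62, C_total=11.00, V=1.33; Q1=6.65, Q2=7.98; dissipated=2.498
Final charges: Q1=6.65, Q2=7.98, Q3=3.55, Q4=1.00, Q5=5.83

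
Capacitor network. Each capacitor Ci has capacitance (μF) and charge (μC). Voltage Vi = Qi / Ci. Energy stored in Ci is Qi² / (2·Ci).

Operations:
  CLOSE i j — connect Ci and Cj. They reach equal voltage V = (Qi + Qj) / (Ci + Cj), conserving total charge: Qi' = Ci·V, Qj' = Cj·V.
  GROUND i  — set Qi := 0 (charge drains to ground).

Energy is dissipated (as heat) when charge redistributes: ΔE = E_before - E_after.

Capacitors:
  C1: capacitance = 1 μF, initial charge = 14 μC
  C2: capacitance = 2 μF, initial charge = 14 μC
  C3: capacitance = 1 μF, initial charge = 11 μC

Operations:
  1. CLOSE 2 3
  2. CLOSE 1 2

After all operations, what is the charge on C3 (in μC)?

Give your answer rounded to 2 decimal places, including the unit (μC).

Initial: C1(1μF, Q=14μC, V=14.00V), C2(2μF, Q=14μC, V=7.00V), C3(1μF, Q=11μC, V=11.00V)
Op 1: CLOSE 2-3: Q_total=25.00, C_total=3.00, V=8.33; Q2=16.67, Q3=8.33; dissipated=5.333
Op 2: CLOSE 1-2: Q_total=30.67, C_total=3.00, V=10.22; Q1=10.22, Q2=20.44; dissipated=10.704
Final charges: Q1=10.22, Q2=20.44, Q3=8.33

Answer: 8.33 μC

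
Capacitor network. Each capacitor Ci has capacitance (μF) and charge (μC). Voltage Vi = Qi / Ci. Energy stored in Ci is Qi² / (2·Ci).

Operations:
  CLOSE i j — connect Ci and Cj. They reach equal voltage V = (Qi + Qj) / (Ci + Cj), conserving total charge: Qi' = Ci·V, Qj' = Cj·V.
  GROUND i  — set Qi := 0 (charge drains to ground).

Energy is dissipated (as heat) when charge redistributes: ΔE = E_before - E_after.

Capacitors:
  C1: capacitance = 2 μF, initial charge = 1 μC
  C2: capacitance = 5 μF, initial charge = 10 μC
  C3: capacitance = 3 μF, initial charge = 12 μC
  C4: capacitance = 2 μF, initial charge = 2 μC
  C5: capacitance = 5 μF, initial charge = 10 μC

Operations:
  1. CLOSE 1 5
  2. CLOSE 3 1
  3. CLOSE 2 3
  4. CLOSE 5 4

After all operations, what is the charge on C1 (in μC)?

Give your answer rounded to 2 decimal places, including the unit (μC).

Initial: C1(2μF, Q=1μC, V=0.50V), C2(5μF, Q=10μC, V=2.00V), C3(3μF, Q=12μC, V=4.00V), C4(2μF, Q=2μC, V=1.00V), C5(5μF, Q=10μC, V=2.00V)
Op 1: CLOSE 1-5: Q_total=11.00, C_total=7.00, V=1.57; Q1=3.14, Q5=7.86; dissipated=1.607
Op 2: CLOSE 3-1: Q_total=15.14, C_total=5.00, V=3.03; Q3=9.09, Q1=6.06; dissipated=3.539
Op 3: CLOSE 2-3: Q_total=19.09, C_total=8.00, V=2.39; Q2=11.93, Q3=7.16; dissipated=0.992
Op 4: CLOSE 5-4: Q_total=9.86, C_total=7.00, V=1.41; Q5=7.04, Q4=2.82; dissipated=0.233
Final charges: Q1=6.06, Q2=11.93, Q3=7.16, Q4=2.82, Q5=7.04

Answer: 6.06 μC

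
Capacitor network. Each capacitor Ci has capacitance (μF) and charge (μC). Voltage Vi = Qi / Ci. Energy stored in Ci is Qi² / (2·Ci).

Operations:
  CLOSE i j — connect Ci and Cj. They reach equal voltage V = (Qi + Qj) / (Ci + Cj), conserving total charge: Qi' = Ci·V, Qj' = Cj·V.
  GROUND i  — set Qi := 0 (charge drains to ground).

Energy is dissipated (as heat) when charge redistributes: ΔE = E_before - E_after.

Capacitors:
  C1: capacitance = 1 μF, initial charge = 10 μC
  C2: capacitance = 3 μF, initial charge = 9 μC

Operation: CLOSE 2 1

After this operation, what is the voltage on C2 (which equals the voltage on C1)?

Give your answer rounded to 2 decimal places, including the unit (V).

Answer: 4.75 V

Derivation:
Initial: C1(1μF, Q=10μC, V=10.00V), C2(3μF, Q=9μC, V=3.00V)
Op 1: CLOSE 2-1: Q_total=19.00, C_total=4.00, V=4.75; Q2=14.25, Q1=4.75; dissipated=18.375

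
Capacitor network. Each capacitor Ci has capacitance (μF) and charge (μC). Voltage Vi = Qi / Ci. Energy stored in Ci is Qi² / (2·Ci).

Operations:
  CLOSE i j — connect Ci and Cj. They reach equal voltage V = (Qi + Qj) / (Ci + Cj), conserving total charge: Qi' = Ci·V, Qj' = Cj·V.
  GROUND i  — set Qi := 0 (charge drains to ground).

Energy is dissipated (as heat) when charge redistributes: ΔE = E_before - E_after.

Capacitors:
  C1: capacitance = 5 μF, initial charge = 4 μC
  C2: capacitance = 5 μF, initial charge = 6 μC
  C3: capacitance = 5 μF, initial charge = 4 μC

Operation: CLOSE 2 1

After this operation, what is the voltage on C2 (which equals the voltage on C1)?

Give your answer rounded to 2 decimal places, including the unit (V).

Initial: C1(5μF, Q=4μC, V=0.80V), C2(5μF, Q=6μC, V=1.20V), C3(5μF, Q=4μC, V=0.80V)
Op 1: CLOSE 2-1: Q_total=10.00, C_total=10.00, V=1.00; Q2=5.00, Q1=5.00; dissipated=0.200

Answer: 1.00 V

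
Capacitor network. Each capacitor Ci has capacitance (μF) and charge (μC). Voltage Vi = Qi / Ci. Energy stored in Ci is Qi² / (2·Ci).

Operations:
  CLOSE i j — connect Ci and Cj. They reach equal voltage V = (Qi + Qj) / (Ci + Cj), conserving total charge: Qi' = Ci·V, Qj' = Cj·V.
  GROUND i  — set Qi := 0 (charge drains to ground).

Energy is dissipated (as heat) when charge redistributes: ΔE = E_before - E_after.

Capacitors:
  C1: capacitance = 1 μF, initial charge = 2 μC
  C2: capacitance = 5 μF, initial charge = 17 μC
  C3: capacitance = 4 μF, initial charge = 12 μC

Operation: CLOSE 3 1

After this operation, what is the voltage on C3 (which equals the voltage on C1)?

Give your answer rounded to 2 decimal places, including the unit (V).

Answer: 2.80 V

Derivation:
Initial: C1(1μF, Q=2μC, V=2.00V), C2(5μF, Q=17μC, V=3.40V), C3(4μF, Q=12μC, V=3.00V)
Op 1: CLOSE 3-1: Q_total=14.00, C_total=5.00, V=2.80; Q3=11.20, Q1=2.80; dissipated=0.400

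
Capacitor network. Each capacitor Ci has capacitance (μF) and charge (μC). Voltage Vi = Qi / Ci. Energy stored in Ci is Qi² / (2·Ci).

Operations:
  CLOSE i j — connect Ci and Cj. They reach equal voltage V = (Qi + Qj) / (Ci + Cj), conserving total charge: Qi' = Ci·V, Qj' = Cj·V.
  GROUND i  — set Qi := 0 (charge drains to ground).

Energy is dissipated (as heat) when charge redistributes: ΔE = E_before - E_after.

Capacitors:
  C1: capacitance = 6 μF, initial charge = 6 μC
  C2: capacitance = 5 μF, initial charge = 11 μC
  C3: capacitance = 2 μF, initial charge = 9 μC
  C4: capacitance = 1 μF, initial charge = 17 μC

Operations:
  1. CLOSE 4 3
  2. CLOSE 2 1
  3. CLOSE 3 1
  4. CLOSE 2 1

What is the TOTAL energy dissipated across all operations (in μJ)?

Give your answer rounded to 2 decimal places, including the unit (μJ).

Answer: 96.40 μJ

Derivation:
Initial: C1(6μF, Q=6μC, V=1.00V), C2(5μF, Q=11μC, V=2.20V), C3(2μF, Q=9μC, V=4.50V), C4(1μF, Q=17μC, V=17.00V)
Op 1: CLOSE 4-3: Q_total=26.00, C_total=3.00, V=8.67; Q4=8.67, Q3=17.33; dissipated=52.083
Op 2: CLOSE 2-1: Q_total=17.00, C_total=11.00, V=1.55; Q2=7.73, Q1=9.27; dissipated=1.964
Op 3: CLOSE 3-1: Q_total=26.61, C_total=8.00, V=3.33; Q3=6.65, Q1=19.95; dissipated=38.034
Op 4: CLOSE 2-1: Q_total=27.68, C_total=11.00, V=2.52; Q2=12.58, Q1=15.10; dissipated=4.322
Total dissipated: 96.403 μJ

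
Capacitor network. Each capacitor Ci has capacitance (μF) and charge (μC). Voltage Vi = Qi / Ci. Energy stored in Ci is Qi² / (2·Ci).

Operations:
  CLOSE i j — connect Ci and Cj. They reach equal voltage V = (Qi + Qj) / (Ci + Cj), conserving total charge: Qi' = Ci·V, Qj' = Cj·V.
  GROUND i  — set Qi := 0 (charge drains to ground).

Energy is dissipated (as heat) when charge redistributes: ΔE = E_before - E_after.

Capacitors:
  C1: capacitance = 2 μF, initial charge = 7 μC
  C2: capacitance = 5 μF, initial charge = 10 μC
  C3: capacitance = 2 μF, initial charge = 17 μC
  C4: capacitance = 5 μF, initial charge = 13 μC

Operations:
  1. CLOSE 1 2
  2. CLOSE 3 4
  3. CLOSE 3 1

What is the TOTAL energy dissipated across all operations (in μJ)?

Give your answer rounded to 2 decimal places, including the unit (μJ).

Initial: C1(2μF, Q=7μC, V=3.50V), C2(5μF, Q=10μC, V=2.00V), C3(2μF, Q=17μC, V=8.50V), C4(5μF, Q=13μC, V=2.60V)
Op 1: CLOSE 1-2: Q_total=17.00, C_total=7.00, V=2.43; Q1=4.86, Q2=12.14; dissipated=1.607
Op 2: CLOSE 3-4: Q_total=30.00, C_total=7.00, V=4.29; Q3=8.57, Q4=21.43; dissipated=24.864
Op 3: CLOSE 3-1: Q_total=13.43, C_total=4.00, V=3.36; Q3=6.71, Q1=6.71; dissipated=1.724
Total dissipated: 28.196 μJ

Answer: 28.20 μJ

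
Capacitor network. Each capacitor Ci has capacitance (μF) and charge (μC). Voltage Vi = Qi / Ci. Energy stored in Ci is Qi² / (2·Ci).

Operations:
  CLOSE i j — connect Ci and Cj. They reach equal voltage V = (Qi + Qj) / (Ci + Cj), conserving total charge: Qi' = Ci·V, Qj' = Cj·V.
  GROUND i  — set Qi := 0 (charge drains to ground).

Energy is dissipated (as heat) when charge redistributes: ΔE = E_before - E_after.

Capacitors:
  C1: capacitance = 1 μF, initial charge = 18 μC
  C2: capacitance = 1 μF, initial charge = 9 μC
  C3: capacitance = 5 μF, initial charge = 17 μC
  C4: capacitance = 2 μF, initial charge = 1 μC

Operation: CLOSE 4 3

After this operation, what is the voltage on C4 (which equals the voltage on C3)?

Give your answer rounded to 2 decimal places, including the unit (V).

Initial: C1(1μF, Q=18μC, V=18.00V), C2(1μF, Q=9μC, V=9.00V), C3(5μF, Q=17μC, V=3.40V), C4(2μF, Q=1μC, V=0.50V)
Op 1: CLOSE 4-3: Q_total=18.00, C_total=7.00, V=2.57; Q4=5.14, Q3=12.86; dissipated=6.007

Answer: 2.57 V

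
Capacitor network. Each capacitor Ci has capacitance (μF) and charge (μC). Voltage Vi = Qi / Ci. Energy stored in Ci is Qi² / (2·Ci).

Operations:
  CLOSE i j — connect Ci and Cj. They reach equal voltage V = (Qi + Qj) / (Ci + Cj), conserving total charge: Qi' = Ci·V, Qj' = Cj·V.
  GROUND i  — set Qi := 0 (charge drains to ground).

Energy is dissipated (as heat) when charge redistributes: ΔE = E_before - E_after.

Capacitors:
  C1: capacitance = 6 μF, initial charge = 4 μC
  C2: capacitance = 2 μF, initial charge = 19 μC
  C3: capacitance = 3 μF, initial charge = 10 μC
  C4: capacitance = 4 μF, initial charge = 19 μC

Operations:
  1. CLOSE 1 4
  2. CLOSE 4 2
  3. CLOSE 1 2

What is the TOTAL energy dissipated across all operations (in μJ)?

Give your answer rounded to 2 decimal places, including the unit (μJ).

Initial: C1(6μF, Q=4μC, V=0.67V), C2(2μF, Q=19μC, V=9.50V), C3(3μF, Q=10μC, V=3.33V), C4(4μF, Q=19μC, V=4.75V)
Op 1: CLOSE 1-4: Q_total=23.00, C_total=10.00, V=2.30; Q1=13.80, Q4=9.20; dissipated=20.008
Op 2: CLOSE 4-2: Q_total=28.20, C_total=6.00, V=4.70; Q4=18.80, Q2=9.40; dissipated=34.560
Op 3: CLOSE 1-2: Q_total=23.20, C_total=8.00, V=2.90; Q1=17.40, Q2=5.80; dissipated=4.320
Total dissipated: 58.888 μJ

Answer: 58.89 μJ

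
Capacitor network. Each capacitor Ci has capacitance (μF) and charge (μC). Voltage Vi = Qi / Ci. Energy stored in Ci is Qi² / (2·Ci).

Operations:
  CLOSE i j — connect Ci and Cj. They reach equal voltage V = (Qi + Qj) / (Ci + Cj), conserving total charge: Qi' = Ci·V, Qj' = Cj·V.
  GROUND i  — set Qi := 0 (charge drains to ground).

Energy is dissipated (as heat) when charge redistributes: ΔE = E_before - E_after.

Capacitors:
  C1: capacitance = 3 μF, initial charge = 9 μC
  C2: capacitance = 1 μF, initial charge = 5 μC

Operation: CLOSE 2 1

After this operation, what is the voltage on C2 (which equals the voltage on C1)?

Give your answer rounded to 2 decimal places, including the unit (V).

Initial: C1(3μF, Q=9μC, V=3.00V), C2(1μF, Q=5μC, V=5.00V)
Op 1: CLOSE 2-1: Q_total=14.00, C_total=4.00, V=3.50; Q2=3.50, Q1=10.50; dissipated=1.500

Answer: 3.50 V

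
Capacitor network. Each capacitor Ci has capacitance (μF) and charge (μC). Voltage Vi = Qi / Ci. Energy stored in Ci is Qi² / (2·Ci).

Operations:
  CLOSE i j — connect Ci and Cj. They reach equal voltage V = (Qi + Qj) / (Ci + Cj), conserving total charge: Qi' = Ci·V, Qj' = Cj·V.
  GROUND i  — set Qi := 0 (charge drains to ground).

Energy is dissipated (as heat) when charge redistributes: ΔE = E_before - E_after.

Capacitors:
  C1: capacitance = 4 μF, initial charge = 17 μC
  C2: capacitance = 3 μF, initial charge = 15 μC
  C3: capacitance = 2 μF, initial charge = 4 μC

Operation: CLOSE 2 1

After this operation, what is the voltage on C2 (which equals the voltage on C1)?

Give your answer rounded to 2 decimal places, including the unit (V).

Initial: C1(4μF, Q=17μC, V=4.25V), C2(3μF, Q=15μC, V=5.00V), C3(2μF, Q=4μC, V=2.00V)
Op 1: CLOSE 2-1: Q_total=32.00, C_total=7.00, V=4.57; Q2=13.71, Q1=18.29; dissipated=0.482

Answer: 4.57 V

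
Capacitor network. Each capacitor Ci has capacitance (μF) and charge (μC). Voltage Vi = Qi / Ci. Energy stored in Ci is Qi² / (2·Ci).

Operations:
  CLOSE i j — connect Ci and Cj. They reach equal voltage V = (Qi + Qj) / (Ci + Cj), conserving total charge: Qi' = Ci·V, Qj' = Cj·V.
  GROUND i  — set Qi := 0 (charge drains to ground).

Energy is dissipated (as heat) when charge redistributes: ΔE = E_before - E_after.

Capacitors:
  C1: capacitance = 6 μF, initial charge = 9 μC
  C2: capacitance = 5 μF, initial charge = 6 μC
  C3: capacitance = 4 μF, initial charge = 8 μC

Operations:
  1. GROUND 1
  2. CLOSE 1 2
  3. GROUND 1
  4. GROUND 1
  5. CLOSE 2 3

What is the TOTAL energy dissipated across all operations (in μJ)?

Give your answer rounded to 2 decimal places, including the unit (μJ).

Initial: C1(6μF, Q=9μC, V=1.50V), C2(5μF, Q=6μC, V=1.20V), C3(4μF, Q=8μC, V=2.00V)
Op 1: GROUND 1: Q1=0; energy lost=6.750
Op 2: CLOSE 1-2: Q_total=6.00, C_total=11.00, V=0.55; Q1=3.27, Q2=2.73; dissipated=1.964
Op 3: GROUND 1: Q1=0; energy lost=0.893
Op 4: GROUND 1: Q1=0; energy lost=0.000
Op 5: CLOSE 2-3: Q_total=10.73, C_total=9.00, V=1.19; Q2=5.96, Q3=4.77; dissipated=2.351
Total dissipated: 11.957 μJ

Answer: 11.96 μJ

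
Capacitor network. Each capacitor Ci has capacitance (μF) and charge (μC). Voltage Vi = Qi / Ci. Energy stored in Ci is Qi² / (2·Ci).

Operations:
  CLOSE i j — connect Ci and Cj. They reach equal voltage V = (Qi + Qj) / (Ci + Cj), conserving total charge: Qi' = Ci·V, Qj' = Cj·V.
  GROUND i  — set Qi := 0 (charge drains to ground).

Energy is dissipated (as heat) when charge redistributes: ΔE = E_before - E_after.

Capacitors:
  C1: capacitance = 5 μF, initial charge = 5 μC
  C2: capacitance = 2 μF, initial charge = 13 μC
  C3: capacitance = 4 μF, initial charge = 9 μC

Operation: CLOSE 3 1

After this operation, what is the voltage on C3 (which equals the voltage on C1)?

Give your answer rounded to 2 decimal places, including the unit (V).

Answer: 1.56 V

Derivation:
Initial: C1(5μF, Q=5μC, V=1.00V), C2(2μF, Q=13μC, V=6.50V), C3(4μF, Q=9μC, V=2.25V)
Op 1: CLOSE 3-1: Q_total=14.00, C_total=9.00, V=1.56; Q3=6.22, Q1=7.78; dissipated=1.736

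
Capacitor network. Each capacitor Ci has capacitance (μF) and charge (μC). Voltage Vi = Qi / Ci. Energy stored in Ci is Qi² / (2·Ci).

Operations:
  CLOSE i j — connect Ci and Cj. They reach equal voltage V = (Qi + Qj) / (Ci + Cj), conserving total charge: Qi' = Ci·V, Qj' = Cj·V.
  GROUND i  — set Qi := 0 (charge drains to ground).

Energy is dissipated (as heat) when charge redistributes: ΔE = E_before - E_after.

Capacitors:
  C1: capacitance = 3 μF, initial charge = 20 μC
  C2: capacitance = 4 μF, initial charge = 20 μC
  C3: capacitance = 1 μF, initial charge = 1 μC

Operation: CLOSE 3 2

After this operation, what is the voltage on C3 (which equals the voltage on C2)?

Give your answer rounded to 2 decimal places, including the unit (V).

Answer: 4.20 V

Derivation:
Initial: C1(3μF, Q=20μC, V=6.67V), C2(4μF, Q=20μC, V=5.00V), C3(1μF, Q=1μC, V=1.00V)
Op 1: CLOSE 3-2: Q_total=21.00, C_total=5.00, V=4.20; Q3=4.20, Q2=16.80; dissipated=6.400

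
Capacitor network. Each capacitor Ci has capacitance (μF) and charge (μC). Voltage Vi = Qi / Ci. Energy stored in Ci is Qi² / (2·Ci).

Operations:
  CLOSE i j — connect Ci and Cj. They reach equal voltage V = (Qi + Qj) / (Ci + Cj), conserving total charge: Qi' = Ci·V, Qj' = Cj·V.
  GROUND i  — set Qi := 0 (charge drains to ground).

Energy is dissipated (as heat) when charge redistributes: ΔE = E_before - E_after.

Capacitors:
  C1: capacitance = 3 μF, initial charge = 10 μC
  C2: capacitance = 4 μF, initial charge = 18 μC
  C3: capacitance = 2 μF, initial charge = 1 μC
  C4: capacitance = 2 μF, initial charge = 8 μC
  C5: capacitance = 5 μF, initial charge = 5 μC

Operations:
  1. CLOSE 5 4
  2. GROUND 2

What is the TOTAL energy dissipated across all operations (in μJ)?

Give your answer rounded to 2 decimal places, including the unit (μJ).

Initial: C1(3μF, Q=10μC, V=3.33V), C2(4μF, Q=18μC, V=4.50V), C3(2μF, Q=1μC, V=0.50V), C4(2μF, Q=8μC, V=4.00V), C5(5μF, Q=5μC, V=1.00V)
Op 1: CLOSE 5-4: Q_total=13.00, C_total=7.00, V=1.86; Q5=9.29, Q4=3.71; dissipated=6.429
Op 2: GROUND 2: Q2=0; energy lost=40.500
Total dissipated: 46.929 μJ

Answer: 46.93 μJ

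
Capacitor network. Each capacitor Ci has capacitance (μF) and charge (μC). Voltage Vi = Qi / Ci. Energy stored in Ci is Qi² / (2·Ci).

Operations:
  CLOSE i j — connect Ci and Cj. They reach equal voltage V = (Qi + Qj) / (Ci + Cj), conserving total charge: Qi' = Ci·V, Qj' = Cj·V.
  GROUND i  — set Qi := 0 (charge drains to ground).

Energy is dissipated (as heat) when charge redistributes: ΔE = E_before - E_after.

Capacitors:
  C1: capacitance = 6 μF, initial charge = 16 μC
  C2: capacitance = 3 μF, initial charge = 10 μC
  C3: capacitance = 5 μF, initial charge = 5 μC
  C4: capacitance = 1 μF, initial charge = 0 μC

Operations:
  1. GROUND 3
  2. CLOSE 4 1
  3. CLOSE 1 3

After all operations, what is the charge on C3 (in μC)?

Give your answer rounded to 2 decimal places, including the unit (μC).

Answer: 6.23 μC

Derivation:
Initial: C1(6μF, Q=16μC, V=2.67V), C2(3μF, Q=10μC, V=3.33V), C3(5μF, Q=5μC, V=1.00V), C4(1μF, Q=0μC, V=0.00V)
Op 1: GROUND 3: Q3=0; energy lost=2.500
Op 2: CLOSE 4-1: Q_total=16.00, C_total=7.00, V=2.29; Q4=2.29, Q1=13.71; dissipated=3.048
Op 3: CLOSE 1-3: Q_total=13.71, C_total=11.00, V=1.25; Q1=7.48, Q3=6.23; dissipated=7.124
Final charges: Q1=7.48, Q2=10.00, Q3=6.23, Q4=2.29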